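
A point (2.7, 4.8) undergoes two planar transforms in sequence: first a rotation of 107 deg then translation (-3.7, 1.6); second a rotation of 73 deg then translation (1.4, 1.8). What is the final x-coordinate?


After transform 1:
x1 = cos(107)*2.7 - sin(107)*4.8 + -3.7 = -9.0797
y1 = sin(107)*2.7 + cos(107)*4.8 + 1.6 = 2.7786
After transform 2:
x2 = cos(73)*-9.0797 - sin(73)*2.7786 + 1.4
= -3.9119


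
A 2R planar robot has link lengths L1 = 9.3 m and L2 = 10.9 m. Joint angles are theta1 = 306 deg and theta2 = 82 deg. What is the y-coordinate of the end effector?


Convert angles to radians: theta1 = 5.3407, theta2 = 1.4312
y = L1*sin(theta1) + L2*sin(theta1+theta2)
y = -7.5239 + 5.1172
y = -2.4066


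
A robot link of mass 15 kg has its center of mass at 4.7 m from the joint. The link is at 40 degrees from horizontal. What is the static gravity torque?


tau = m*g*L*cos(angle)
= 15 * 9.81 * 4.7 * cos(40 deg)
= 15 * 9.81 * 4.7 * 0.766
= 529.8002 Nm


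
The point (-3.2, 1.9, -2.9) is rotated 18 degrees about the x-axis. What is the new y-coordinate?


Rotation about x-axis: y' = y*cos(theta) - z*sin(theta)
= 1.9 * 0.9511 - -2.9 * 0.309
= 2.7032


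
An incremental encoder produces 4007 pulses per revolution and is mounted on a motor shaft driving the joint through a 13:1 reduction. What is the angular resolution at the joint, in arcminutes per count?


counts per rev = 4007
effective counts at joint = 4007 * 13 = 52091
resolution = 360*60 / 52091
= 0.4147 arcmin/count


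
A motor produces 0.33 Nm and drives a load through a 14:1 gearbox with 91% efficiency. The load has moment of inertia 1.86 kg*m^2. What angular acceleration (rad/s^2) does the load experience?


tau_out = tau_motor * N * eta
= 0.33 * 14 * 0.91 = 4.2042 Nm
alpha = tau_out / I = 4.2042 / 1.86
= 2.2603 rad/s^2


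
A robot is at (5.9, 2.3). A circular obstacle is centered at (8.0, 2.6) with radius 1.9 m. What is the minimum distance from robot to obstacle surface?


center_dist = sqrt((5.9-8.0)^2 + (2.3-2.6)^2)
= sqrt(4.41 + 0.09)
= 2.1213
min_dist = center_dist - radius = 2.1213 - 1.9 = 0.2213 m


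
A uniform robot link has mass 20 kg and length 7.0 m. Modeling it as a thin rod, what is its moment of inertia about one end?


I = (1/3) * m * L^2
= (1/3) * 20 * 7.0^2
= 0.333333 * 20 * 49.0
= 326.6667 kg*m^2


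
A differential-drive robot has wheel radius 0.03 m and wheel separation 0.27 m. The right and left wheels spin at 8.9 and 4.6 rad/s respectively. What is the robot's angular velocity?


vR = r*wR = 0.03*8.9 = 0.267 m/s
vL = r*wL = 0.03*4.6 = 0.138 m/s
v = (vR+vL)/2 = 0.2025 m/s
omega = (vR-vL)/L = 0.4778 rad/s
angular velocity = 0.4778 rad/s


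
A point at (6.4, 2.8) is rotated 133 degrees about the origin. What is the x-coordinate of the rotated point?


x' = x*cos(theta) - y*sin(theta)
cos(133 deg) = -0.682, sin(133 deg) = 0.7314
x' = 6.4 * -0.682 - 2.8 * 0.7314
= -4.3648 - 2.0478
= -6.4126


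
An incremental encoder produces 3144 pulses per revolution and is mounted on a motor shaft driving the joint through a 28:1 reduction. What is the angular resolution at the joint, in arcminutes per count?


counts per rev = 3144
effective counts at joint = 3144 * 28 = 88032
resolution = 360*60 / 88032
= 0.2454 arcmin/count


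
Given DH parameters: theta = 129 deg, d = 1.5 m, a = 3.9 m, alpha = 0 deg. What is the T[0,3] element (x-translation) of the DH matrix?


T[0,3] = a * cos(theta)
= 3.9 * cos(129 deg)
= 3.9 * -0.6293
= -2.4543


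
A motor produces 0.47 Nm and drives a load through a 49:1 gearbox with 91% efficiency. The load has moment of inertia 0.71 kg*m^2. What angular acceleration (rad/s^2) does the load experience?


tau_out = tau_motor * N * eta
= 0.47 * 49 * 0.91 = 20.9573 Nm
alpha = tau_out / I = 20.9573 / 0.71
= 29.5173 rad/s^2


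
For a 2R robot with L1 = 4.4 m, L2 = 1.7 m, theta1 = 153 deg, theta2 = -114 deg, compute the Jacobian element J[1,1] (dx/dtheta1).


J[1,1] = -L1*sin(t1) - L2*sin(t1+t2)
= -4.4*sin(153) - 1.7*sin(39)
= -3.0674


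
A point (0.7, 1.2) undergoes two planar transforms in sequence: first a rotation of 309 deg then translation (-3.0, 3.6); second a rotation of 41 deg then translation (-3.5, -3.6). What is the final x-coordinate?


After transform 1:
x1 = cos(309)*0.7 - sin(309)*1.2 + -3.0 = -1.6269
y1 = sin(309)*0.7 + cos(309)*1.2 + 3.6 = 3.8112
After transform 2:
x2 = cos(41)*-1.6269 - sin(41)*3.8112 + -3.5
= -7.2282


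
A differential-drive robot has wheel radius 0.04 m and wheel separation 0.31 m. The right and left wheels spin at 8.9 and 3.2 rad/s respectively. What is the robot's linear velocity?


vR = r*wR = 0.04*8.9 = 0.356 m/s
vL = r*wL = 0.04*3.2 = 0.128 m/s
v = (vR+vL)/2 = 0.242 m/s
omega = (vR-vL)/L = 0.7355 rad/s
linear velocity = 0.242 m/s


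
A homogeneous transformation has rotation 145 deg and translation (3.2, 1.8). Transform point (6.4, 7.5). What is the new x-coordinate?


x' = cos(theta)*px - sin(theta)*py + tx
= -0.8192*6.4 - 0.5736*7.5 + 3.2
= -6.3444


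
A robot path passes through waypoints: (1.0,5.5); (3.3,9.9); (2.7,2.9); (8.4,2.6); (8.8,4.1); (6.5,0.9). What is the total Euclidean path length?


Segment lengths:
  seg1 = sqrt((2.3)^2 + (4.4)^2) = 4.9649
  seg2 = sqrt((-0.6)^2 + (-7.0)^2) = 7.0257
  seg3 = sqrt((5.7)^2 + (-0.3)^2) = 5.7079
  seg4 = sqrt((0.4)^2 + (1.5)^2) = 1.5524
  seg5 = sqrt((-2.3)^2 + (-3.2)^2) = 3.9408
Total = 23.1917


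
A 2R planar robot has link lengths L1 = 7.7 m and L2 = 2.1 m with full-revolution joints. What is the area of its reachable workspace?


r_max = L1 + L2 = 9.8 m
r_min = |L1 - L2| = 5.6 m
Area = pi*(r_max^2 - r_min^2)
= pi*(96.04 - 31.36)
= pi * 64.68
= 203.1982 m^2


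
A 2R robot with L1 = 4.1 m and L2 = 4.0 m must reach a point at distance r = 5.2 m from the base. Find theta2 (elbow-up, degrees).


cos(theta2) = (r^2 - L1^2 - L2^2) / (2*L1*L2)
cos(theta2) = (27.04 - 16.81 - 16.0) / 32.8
cos(theta2) = -0.175915
theta2 = 100.1319 degrees


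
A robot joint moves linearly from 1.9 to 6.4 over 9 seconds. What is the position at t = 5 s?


s = t/T = 5/9 = 0.5556
p(t) = p0 + (pf-p0)*s
= 1.9 + (6.4 - 1.9) * 0.5556
= 4.4


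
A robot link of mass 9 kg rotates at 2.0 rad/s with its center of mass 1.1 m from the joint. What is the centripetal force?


F = m * omega^2 * r
= 9 * 2.0^2 * 1.1
= 9 * 4.0 * 1.1
= 39.6 N


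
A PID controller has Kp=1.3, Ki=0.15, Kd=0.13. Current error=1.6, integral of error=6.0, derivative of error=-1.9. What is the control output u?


u = Kp*e + Ki*int(e) + Kd*de/dt
= 1.3*1.6 + 0.15*6.0 + 0.13*(-1.9)
= 2.08 + 0.9 + -0.247
= 2.733


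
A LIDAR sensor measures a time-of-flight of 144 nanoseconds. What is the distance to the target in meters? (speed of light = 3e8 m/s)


tof = 144 ns = 1.44e-07 s
dist = c * tof / 2
= 3e8 * 1.44e-07 / 2
= 21.6 m


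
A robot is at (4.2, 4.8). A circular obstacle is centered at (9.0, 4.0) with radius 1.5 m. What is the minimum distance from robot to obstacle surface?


center_dist = sqrt((4.2-9.0)^2 + (4.8-4.0)^2)
= sqrt(23.04 + 0.64)
= 4.8662
min_dist = center_dist - radius = 4.8662 - 1.5 = 3.3662 m


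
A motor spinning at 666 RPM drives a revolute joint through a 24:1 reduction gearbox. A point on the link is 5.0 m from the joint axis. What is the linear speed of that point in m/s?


omega_motor = 666 * 2*pi/60 = 69.7434 rad/s
omega_joint = omega_motor / 24 = 2.906 rad/s
v = omega_joint * r = 2.906 * 5.0
= 14.5299 m/s


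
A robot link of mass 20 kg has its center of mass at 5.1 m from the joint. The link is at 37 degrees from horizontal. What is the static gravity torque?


tau = m*g*L*cos(angle)
= 20 * 9.81 * 5.1 * cos(37 deg)
= 20 * 9.81 * 5.1 * 0.7986
= 799.1307 Nm


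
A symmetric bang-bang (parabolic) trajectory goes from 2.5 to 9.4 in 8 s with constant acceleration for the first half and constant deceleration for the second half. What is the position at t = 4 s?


Symmetric rest-to-rest: each phase covers (pf-p0)/2 in time T/2. 0.5*a*(T/2)^2 = (pf-p0)/2 => a = 4*(pf-p0)/T^2
a = 4*(9.4-2.5)/8^2 = 0.4313
t = 4 is in the acceleration phase (t <= T/2).
p = p0 + 0.5*a*t^2 = 2.5 + 0.5*0.4313*4^2
= 5.95


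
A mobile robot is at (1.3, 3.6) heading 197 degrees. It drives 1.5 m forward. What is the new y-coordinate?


y_new = y0 + d*sin(theta)
= 3.6 + 1.5*sin(197)
= 3.6 + -0.4386
= 3.1614


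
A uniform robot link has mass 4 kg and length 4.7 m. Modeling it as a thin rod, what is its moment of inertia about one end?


I = (1/3) * m * L^2
= (1/3) * 4 * 4.7^2
= 0.333333 * 4 * 22.09
= 29.4533 kg*m^2


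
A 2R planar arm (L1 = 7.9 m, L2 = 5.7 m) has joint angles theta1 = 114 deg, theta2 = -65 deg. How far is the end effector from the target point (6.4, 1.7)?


End effector via forward kinematics:
x = L1*cos(t1) + L2*cos(t1+t2) = 0.5263
y = L1*sin(t1) + L2*sin(t1+t2) = 11.5189
Distance to target:
d = sqrt((6.4 - 0.5263)^2 + (1.7 - 11.5189)^2)
= sqrt(34.5002 + 96.4099)
= 11.4416 m


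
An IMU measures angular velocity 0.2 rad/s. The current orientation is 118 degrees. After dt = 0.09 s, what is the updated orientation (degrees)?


delta_theta = w * dt = 0.2 * 0.09 = 0.018 rad
= 1.0313 deg
theta_new = 118 + 1.0313 = 119.0313 deg


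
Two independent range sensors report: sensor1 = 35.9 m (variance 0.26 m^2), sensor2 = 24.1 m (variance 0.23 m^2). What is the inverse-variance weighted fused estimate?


w1 = (1/var1) / (1/var1 + 1/var2)
   = 3.8462 / (3.8462 + 4.3478) = 0.4694
w2 = 1 - w1 = 0.5306
fused = w1*s1 + w2*s2 = 16.851 + 12.7878
= 29.6388 m


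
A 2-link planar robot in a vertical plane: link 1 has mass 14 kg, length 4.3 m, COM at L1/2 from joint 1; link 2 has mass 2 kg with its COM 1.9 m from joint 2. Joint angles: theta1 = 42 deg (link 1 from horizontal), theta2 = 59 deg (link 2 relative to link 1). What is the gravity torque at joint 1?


Horizontal distance from joint 1 to link-1 COM:
  x_c1 = (L1/2)*cos(t1) = 2.15 * 0.7431 = 1.5978 m
Horizontal distance from joint 1 to link-2 COM:
  x_c2 = L1*cos(t1) + Lc2*cos(t1+t2)
       = 4.3*0.7431 + 1.9*-0.1908 = 2.833 m
tau1 = m1*g*x_c1 + m2*g*x_c2
     = 14*9.81*1.5978 + 2*9.81*2.833
     = 219.4365 + 55.5832
     = 275.0197 Nm


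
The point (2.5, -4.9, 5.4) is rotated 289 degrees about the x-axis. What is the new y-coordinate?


Rotation about x-axis: y' = y*cos(theta) - z*sin(theta)
= -4.9 * 0.3256 - 5.4 * -0.9455
= 3.5105


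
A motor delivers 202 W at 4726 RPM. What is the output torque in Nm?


omega = 4726 * 2*pi/60 = 494.9056 rad/s
tau = P / omega = 202 / 494.9056
= 0.4082 Nm


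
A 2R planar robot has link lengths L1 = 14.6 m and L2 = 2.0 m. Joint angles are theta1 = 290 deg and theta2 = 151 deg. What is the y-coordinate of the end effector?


Convert angles to radians: theta1 = 5.0615, theta2 = 2.6354
y = L1*sin(theta1) + L2*sin(theta1+theta2)
y = -13.7195 + 1.9754
y = -11.7441


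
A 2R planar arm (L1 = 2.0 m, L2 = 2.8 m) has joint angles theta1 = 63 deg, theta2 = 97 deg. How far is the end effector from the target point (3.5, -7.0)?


End effector via forward kinematics:
x = L1*cos(t1) + L2*cos(t1+t2) = -1.7232
y = L1*sin(t1) + L2*sin(t1+t2) = 2.7397
Distance to target:
d = sqrt((3.5 - -1.7232)^2 + (-7.0 - 2.7397)^2)
= sqrt(27.2814 + 94.8612)
= 11.0518 m


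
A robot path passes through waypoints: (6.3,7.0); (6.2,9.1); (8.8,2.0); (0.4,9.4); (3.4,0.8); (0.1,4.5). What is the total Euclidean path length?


Segment lengths:
  seg1 = sqrt((-0.1)^2 + (2.1)^2) = 2.1024
  seg2 = sqrt((2.6)^2 + (-7.1)^2) = 7.5611
  seg3 = sqrt((-8.4)^2 + (7.4)^2) = 11.1946
  seg4 = sqrt((3.0)^2 + (-8.6)^2) = 9.1082
  seg5 = sqrt((-3.3)^2 + (3.7)^2) = 4.9578
Total = 34.9242


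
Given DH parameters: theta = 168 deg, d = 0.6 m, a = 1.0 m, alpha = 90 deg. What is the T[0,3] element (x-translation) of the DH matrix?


T[0,3] = a * cos(theta)
= 1.0 * cos(168 deg)
= 1.0 * -0.9781
= -0.9781


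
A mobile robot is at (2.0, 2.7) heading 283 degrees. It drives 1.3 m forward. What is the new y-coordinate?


y_new = y0 + d*sin(theta)
= 2.7 + 1.3*sin(283)
= 2.7 + -1.2667
= 1.4333


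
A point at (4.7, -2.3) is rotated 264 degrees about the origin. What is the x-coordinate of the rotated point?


x' = x*cos(theta) - y*sin(theta)
cos(264 deg) = -0.1045, sin(264 deg) = -0.9945
x' = 4.7 * -0.1045 - -2.3 * -0.9945
= -0.4913 - 2.2874
= -2.7787


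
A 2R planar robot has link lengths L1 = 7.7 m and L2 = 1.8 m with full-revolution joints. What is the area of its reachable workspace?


r_max = L1 + L2 = 9.5 m
r_min = |L1 - L2| = 5.9 m
Area = pi*(r_max^2 - r_min^2)
= pi*(90.25 - 34.81)
= pi * 55.44
= 174.1699 m^2


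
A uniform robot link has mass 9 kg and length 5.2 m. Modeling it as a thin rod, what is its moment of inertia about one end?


I = (1/3) * m * L^2
= (1/3) * 9 * 5.2^2
= 0.333333 * 9 * 27.04
= 81.12 kg*m^2


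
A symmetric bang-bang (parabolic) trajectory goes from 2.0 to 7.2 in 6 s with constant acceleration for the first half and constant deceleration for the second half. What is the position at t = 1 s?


Symmetric rest-to-rest: each phase covers (pf-p0)/2 in time T/2. 0.5*a*(T/2)^2 = (pf-p0)/2 => a = 4*(pf-p0)/T^2
a = 4*(7.2-2.0)/6^2 = 0.5778
t = 1 is in the acceleration phase (t <= T/2).
p = p0 + 0.5*a*t^2 = 2.0 + 0.5*0.5778*1^2
= 2.2889


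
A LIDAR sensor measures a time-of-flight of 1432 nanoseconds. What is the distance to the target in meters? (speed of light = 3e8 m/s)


tof = 1432 ns = 1.432e-06 s
dist = c * tof / 2
= 3e8 * 1.432e-06 / 2
= 214.8 m


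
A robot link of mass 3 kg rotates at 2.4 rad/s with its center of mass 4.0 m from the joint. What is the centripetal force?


F = m * omega^2 * r
= 3 * 2.4^2 * 4.0
= 3 * 5.76 * 4.0
= 69.12 N


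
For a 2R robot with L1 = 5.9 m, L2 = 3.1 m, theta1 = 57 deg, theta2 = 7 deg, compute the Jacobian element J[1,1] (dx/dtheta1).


J[1,1] = -L1*sin(t1) - L2*sin(t1+t2)
= -5.9*sin(57) - 3.1*sin(64)
= -7.7344


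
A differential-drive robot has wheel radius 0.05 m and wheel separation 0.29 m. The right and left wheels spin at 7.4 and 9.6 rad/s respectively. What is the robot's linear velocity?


vR = r*wR = 0.05*7.4 = 0.37 m/s
vL = r*wL = 0.05*9.6 = 0.48 m/s
v = (vR+vL)/2 = 0.425 m/s
omega = (vR-vL)/L = -0.3793 rad/s
linear velocity = 0.425 m/s


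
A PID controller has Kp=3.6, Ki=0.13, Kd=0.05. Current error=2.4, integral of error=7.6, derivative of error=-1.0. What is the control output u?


u = Kp*e + Ki*int(e) + Kd*de/dt
= 3.6*2.4 + 0.13*7.6 + 0.05*(-1.0)
= 8.64 + 0.988 + -0.05
= 9.578


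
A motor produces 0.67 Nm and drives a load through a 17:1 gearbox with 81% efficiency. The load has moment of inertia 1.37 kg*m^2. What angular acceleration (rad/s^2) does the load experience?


tau_out = tau_motor * N * eta
= 0.67 * 17 * 0.81 = 9.2259 Nm
alpha = tau_out / I = 9.2259 / 1.37
= 6.7342 rad/s^2


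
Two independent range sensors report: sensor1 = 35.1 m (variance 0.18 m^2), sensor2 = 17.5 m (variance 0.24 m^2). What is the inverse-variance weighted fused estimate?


w1 = (1/var1) / (1/var1 + 1/var2)
   = 5.5556 / (5.5556 + 4.1667) = 0.5714
w2 = 1 - w1 = 0.4286
fused = w1*s1 + w2*s2 = 20.0571 + 7.5
= 27.5571 m


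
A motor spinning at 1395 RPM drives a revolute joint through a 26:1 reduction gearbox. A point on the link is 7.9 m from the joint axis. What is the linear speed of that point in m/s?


omega_motor = 1395 * 2*pi/60 = 146.0841 rad/s
omega_joint = omega_motor / 26 = 5.6186 rad/s
v = omega_joint * r = 5.6186 * 7.9
= 44.3871 m/s


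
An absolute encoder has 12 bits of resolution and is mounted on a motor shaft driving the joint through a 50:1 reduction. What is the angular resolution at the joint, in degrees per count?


counts = 2^12 = 4096
effective counts at joint = 4096 * 50 = 204800
resolution = 360 / 204800
= 0.0018 deg/count


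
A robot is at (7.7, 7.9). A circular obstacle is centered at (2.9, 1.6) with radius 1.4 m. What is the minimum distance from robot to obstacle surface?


center_dist = sqrt((7.7-2.9)^2 + (7.9-1.6)^2)
= sqrt(23.04 + 39.69)
= 7.9202
min_dist = center_dist - radius = 7.9202 - 1.4 = 6.5202 m


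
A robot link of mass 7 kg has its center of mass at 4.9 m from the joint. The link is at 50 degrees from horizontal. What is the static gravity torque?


tau = m*g*L*cos(angle)
= 7 * 9.81 * 4.9 * cos(50 deg)
= 7 * 9.81 * 4.9 * 0.6428
= 216.2871 Nm


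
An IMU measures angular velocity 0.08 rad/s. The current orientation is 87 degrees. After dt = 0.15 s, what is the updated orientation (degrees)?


delta_theta = w * dt = 0.08 * 0.15 = 0.012 rad
= 0.6875 deg
theta_new = 87 + 0.6875 = 87.6875 deg


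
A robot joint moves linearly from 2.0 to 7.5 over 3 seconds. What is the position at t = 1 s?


s = t/T = 1/3 = 0.3333
p(t) = p0 + (pf-p0)*s
= 2.0 + (7.5 - 2.0) * 0.3333
= 3.8333


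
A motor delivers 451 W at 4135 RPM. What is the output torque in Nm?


omega = 4135 * 2*pi/60 = 433.0162 rad/s
tau = P / omega = 451 / 433.0162
= 1.0415 Nm


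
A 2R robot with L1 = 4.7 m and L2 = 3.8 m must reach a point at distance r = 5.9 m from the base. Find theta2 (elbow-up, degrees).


cos(theta2) = (r^2 - L1^2 - L2^2) / (2*L1*L2)
cos(theta2) = (34.81 - 22.09 - 14.44) / 35.72
cos(theta2) = -0.048152
theta2 = 92.76 degrees


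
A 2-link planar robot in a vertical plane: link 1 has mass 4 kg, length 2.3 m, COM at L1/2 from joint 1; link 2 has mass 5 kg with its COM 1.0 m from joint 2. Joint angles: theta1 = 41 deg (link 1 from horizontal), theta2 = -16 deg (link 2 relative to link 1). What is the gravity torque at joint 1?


Horizontal distance from joint 1 to link-1 COM:
  x_c1 = (L1/2)*cos(t1) = 1.15 * 0.7547 = 0.8679 m
Horizontal distance from joint 1 to link-2 COM:
  x_c2 = L1*cos(t1) + Lc2*cos(t1+t2)
       = 2.3*0.7547 + 1.0*0.9063 = 2.6421 m
tau1 = m1*g*x_c1 + m2*g*x_c2
     = 4*9.81*0.8679 + 5*9.81*2.6421
     = 34.057 + 129.597
     = 163.654 Nm


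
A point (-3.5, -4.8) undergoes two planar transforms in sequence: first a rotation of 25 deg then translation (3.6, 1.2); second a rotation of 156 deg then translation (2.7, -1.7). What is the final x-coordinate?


After transform 1:
x1 = cos(25)*-3.5 - sin(25)*-4.8 + 3.6 = 2.4565
y1 = sin(25)*-3.5 + cos(25)*-4.8 + 1.2 = -4.6294
After transform 2:
x2 = cos(156)*2.4565 - sin(156)*-4.6294 + 2.7
= 2.3388


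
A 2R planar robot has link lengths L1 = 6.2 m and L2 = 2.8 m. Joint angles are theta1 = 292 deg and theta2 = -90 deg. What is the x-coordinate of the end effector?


Convert angles to radians: theta1 = 5.0964, theta2 = -1.5708
x = L1*cos(theta1) + L2*cos(theta1+theta2)
x = 2.3226 + -2.5961
x = -0.2736


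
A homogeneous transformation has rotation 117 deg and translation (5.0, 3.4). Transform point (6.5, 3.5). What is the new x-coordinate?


x' = cos(theta)*px - sin(theta)*py + tx
= -0.454*6.5 - 0.891*3.5 + 5.0
= -1.0695


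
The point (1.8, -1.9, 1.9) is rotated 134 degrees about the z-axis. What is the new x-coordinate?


Rotation about z-axis: x' = x*cos(theta) - y*sin(theta)
= 1.8 * -0.6947 - -1.9 * 0.7193
= 0.1164


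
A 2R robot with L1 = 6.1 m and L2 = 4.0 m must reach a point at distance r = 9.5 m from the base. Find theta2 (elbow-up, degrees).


cos(theta2) = (r^2 - L1^2 - L2^2) / (2*L1*L2)
cos(theta2) = (90.25 - 37.21 - 16.0) / 48.8
cos(theta2) = 0.759016
theta2 = 40.6224 degrees


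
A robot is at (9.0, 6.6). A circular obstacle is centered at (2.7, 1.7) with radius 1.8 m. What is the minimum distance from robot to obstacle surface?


center_dist = sqrt((9.0-2.7)^2 + (6.6-1.7)^2)
= sqrt(39.69 + 24.01)
= 7.9812
min_dist = center_dist - radius = 7.9812 - 1.8 = 6.1812 m


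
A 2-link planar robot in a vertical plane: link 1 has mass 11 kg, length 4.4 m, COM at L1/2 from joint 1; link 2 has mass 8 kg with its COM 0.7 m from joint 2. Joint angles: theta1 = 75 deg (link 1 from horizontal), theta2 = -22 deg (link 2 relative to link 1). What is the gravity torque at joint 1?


Horizontal distance from joint 1 to link-1 COM:
  x_c1 = (L1/2)*cos(t1) = 2.2 * 0.2588 = 0.5694 m
Horizontal distance from joint 1 to link-2 COM:
  x_c2 = L1*cos(t1) + Lc2*cos(t1+t2)
       = 4.4*0.2588 + 0.7*0.6018 = 1.5601 m
tau1 = m1*g*x_c1 + m2*g*x_c2
     = 11*9.81*0.5694 + 8*9.81*1.5601
     = 61.4442 + 122.4346
     = 183.8788 Nm


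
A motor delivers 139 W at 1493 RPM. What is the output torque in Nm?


omega = 1493 * 2*pi/60 = 156.3466 rad/s
tau = P / omega = 139 / 156.3466
= 0.8891 Nm


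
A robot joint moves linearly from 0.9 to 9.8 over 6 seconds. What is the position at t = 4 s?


s = t/T = 4/6 = 0.6667
p(t) = p0 + (pf-p0)*s
= 0.9 + (9.8 - 0.9) * 0.6667
= 6.8333


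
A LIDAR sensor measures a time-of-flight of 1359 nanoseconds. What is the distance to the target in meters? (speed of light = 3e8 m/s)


tof = 1359 ns = 1.359e-06 s
dist = c * tof / 2
= 3e8 * 1.359e-06 / 2
= 203.85 m


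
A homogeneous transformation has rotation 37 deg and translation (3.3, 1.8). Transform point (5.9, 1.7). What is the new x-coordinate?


x' = cos(theta)*px - sin(theta)*py + tx
= 0.7986*5.9 - 0.6018*1.7 + 3.3
= 6.9889


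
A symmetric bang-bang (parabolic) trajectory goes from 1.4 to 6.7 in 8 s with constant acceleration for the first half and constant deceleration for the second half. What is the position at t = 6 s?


Symmetric rest-to-rest: each phase covers (pf-p0)/2 in time T/2. 0.5*a*(T/2)^2 = (pf-p0)/2 => a = 4*(pf-p0)/T^2
a = 4*(6.7-1.4)/8^2 = 0.3313
t = 6 is in the deceleration phase (t > T/2).
p = pf - 0.5*a*(T-t)^2 = 6.7 - 0.5*0.3313*2^2
= 6.0375


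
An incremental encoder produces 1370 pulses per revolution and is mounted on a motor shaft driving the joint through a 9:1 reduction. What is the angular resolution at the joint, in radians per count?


counts per rev = 1370
effective counts at joint = 1370 * 9 = 12330
resolution = 2*pi / 12330
= 5.0959e-04 rad/count


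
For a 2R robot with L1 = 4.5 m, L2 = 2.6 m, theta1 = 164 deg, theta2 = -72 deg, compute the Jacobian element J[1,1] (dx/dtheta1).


J[1,1] = -L1*sin(t1) - L2*sin(t1+t2)
= -4.5*sin(164) - 2.6*sin(92)
= -3.8388


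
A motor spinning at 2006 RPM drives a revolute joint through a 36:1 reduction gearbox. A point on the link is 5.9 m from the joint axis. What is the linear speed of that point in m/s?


omega_motor = 2006 * 2*pi/60 = 210.0678 rad/s
omega_joint = omega_motor / 36 = 5.8352 rad/s
v = omega_joint * r = 5.8352 * 5.9
= 34.4278 m/s


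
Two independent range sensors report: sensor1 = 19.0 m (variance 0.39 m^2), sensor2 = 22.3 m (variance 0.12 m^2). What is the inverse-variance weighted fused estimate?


w1 = (1/var1) / (1/var1 + 1/var2)
   = 2.5641 / (2.5641 + 8.3333) = 0.2353
w2 = 1 - w1 = 0.7647
fused = w1*s1 + w2*s2 = 4.4706 + 17.0529
= 21.5235 m


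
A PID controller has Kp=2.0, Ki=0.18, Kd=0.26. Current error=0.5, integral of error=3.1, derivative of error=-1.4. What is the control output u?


u = Kp*e + Ki*int(e) + Kd*de/dt
= 2.0*0.5 + 0.18*3.1 + 0.26*(-1.4)
= 1.0 + 0.558 + -0.364
= 1.194


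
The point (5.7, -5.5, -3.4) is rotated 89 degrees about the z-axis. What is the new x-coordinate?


Rotation about z-axis: x' = x*cos(theta) - y*sin(theta)
= 5.7 * 0.0175 - -5.5 * 0.9998
= 5.5986


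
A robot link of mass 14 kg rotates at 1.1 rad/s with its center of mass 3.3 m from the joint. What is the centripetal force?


F = m * omega^2 * r
= 14 * 1.1^2 * 3.3
= 14 * 1.21 * 3.3
= 55.902 N


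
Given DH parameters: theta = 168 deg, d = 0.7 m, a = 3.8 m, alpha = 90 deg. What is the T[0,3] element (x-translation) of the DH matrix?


T[0,3] = a * cos(theta)
= 3.8 * cos(168 deg)
= 3.8 * -0.9781
= -3.717


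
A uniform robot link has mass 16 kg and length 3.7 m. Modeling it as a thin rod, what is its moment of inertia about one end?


I = (1/3) * m * L^2
= (1/3) * 16 * 3.7^2
= 0.333333 * 16 * 13.69
= 73.0133 kg*m^2


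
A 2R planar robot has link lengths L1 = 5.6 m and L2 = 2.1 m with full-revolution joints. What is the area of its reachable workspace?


r_max = L1 + L2 = 7.7 m
r_min = |L1 - L2| = 3.5 m
Area = pi*(r_max^2 - r_min^2)
= pi*(59.29 - 12.25)
= pi * 47.04
= 147.7805 m^2


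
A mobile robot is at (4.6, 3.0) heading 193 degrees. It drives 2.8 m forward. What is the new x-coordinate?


x_new = x0 + d*cos(theta)
= 4.6 + 2.8*cos(193)
= 4.6 + -2.7282
= 1.8718


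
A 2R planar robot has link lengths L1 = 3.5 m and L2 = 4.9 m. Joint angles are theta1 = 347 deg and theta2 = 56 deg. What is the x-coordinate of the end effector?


Convert angles to radians: theta1 = 6.0563, theta2 = 0.9774
x = L1*cos(theta1) + L2*cos(theta1+theta2)
x = 3.4103 + 3.5836
x = 6.9939


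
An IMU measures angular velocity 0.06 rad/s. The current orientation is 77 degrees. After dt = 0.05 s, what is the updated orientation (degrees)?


delta_theta = w * dt = 0.06 * 0.05 = 0.003 rad
= 0.1719 deg
theta_new = 77 + 0.1719 = 77.1719 deg


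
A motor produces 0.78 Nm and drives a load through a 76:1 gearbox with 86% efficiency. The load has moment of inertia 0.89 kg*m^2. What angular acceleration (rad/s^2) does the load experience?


tau_out = tau_motor * N * eta
= 0.78 * 76 * 0.86 = 50.9808 Nm
alpha = tau_out / I = 50.9808 / 0.89
= 57.2818 rad/s^2


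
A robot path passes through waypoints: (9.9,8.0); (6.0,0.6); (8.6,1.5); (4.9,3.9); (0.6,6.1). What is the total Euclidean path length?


Segment lengths:
  seg1 = sqrt((-3.9)^2 + (-7.4)^2) = 8.3648
  seg2 = sqrt((2.6)^2 + (0.9)^2) = 2.7514
  seg3 = sqrt((-3.7)^2 + (2.4)^2) = 4.4102
  seg4 = sqrt((-4.3)^2 + (2.2)^2) = 4.8301
Total = 20.3565


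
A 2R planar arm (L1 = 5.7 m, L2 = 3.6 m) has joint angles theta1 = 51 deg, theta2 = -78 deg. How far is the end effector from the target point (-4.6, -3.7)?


End effector via forward kinematics:
x = L1*cos(t1) + L2*cos(t1+t2) = 6.7947
y = L1*sin(t1) + L2*sin(t1+t2) = 2.7954
Distance to target:
d = sqrt((-4.6 - 6.7947)^2 + (-3.7 - 2.7954)^2)
= sqrt(129.8403 + 42.1898)
= 13.116 m


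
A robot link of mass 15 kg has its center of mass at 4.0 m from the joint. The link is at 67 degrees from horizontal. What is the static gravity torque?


tau = m*g*L*cos(angle)
= 15 * 9.81 * 4.0 * cos(67 deg)
= 15 * 9.81 * 4.0 * 0.3907
= 229.9843 Nm


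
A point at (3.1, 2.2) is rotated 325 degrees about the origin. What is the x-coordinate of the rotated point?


x' = x*cos(theta) - y*sin(theta)
cos(325 deg) = 0.8192, sin(325 deg) = -0.5736
x' = 3.1 * 0.8192 - 2.2 * -0.5736
= 2.5394 - -1.2619
= 3.8012


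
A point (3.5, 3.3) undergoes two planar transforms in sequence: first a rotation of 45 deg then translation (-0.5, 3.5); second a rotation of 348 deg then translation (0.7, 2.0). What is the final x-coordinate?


After transform 1:
x1 = cos(45)*3.5 - sin(45)*3.3 + -0.5 = -0.3586
y1 = sin(45)*3.5 + cos(45)*3.3 + 3.5 = 8.3083
After transform 2:
x2 = cos(348)*-0.3586 - sin(348)*8.3083 + 0.7
= 2.0767


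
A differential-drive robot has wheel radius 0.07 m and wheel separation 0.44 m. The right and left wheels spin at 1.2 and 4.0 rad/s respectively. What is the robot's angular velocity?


vR = r*wR = 0.07*1.2 = 0.084 m/s
vL = r*wL = 0.07*4.0 = 0.28 m/s
v = (vR+vL)/2 = 0.182 m/s
omega = (vR-vL)/L = -0.4455 rad/s
angular velocity = -0.4455 rad/s


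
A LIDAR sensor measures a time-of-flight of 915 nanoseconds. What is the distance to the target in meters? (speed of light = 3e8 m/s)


tof = 915 ns = 9.15e-07 s
dist = c * tof / 2
= 3e8 * 9.15e-07 / 2
= 137.25 m


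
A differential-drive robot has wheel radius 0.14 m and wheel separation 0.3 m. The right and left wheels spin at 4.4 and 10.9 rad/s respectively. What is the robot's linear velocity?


vR = r*wR = 0.14*4.4 = 0.616 m/s
vL = r*wL = 0.14*10.9 = 1.526 m/s
v = (vR+vL)/2 = 1.071 m/s
omega = (vR-vL)/L = -3.0333 rad/s
linear velocity = 1.071 m/s


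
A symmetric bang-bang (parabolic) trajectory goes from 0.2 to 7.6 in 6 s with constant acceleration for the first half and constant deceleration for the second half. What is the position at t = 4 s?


Symmetric rest-to-rest: each phase covers (pf-p0)/2 in time T/2. 0.5*a*(T/2)^2 = (pf-p0)/2 => a = 4*(pf-p0)/T^2
a = 4*(7.6-0.2)/6^2 = 0.8222
t = 4 is in the deceleration phase (t > T/2).
p = pf - 0.5*a*(T-t)^2 = 7.6 - 0.5*0.8222*2^2
= 5.9556


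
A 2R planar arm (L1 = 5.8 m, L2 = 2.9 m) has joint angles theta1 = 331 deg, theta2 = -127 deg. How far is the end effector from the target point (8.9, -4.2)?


End effector via forward kinematics:
x = L1*cos(t1) + L2*cos(t1+t2) = 2.4235
y = L1*sin(t1) + L2*sin(t1+t2) = -3.9914
Distance to target:
d = sqrt((8.9 - 2.4235)^2 + (-4.2 - -3.9914)^2)
= sqrt(41.9449 + 0.0435)
= 6.4798 m


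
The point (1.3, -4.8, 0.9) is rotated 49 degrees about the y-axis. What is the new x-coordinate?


Rotation about y-axis: x' = x*cos(theta) + z*sin(theta)
= 1.3 * 0.6561 + 0.9 * 0.7547
= 1.5321


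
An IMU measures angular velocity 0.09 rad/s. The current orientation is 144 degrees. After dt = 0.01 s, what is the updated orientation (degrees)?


delta_theta = w * dt = 0.09 * 0.01 = 0.0009 rad
= 0.0516 deg
theta_new = 144 + 0.0516 = 144.0516 deg


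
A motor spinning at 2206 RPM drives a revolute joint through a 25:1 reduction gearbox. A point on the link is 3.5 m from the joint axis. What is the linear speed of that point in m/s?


omega_motor = 2206 * 2*pi/60 = 231.0118 rad/s
omega_joint = omega_motor / 25 = 9.2405 rad/s
v = omega_joint * r = 9.2405 * 3.5
= 32.3416 m/s


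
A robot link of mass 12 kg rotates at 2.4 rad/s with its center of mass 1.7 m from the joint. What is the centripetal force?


F = m * omega^2 * r
= 12 * 2.4^2 * 1.7
= 12 * 5.76 * 1.7
= 117.504 N


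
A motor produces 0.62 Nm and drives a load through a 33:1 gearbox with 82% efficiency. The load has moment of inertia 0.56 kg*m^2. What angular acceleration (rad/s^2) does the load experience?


tau_out = tau_motor * N * eta
= 0.62 * 33 * 0.82 = 16.7772 Nm
alpha = tau_out / I = 16.7772 / 0.56
= 29.9593 rad/s^2


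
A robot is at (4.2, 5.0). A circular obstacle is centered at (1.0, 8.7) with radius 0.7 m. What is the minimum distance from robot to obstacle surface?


center_dist = sqrt((4.2-1.0)^2 + (5.0-8.7)^2)
= sqrt(10.24 + 13.69)
= 4.8918
min_dist = center_dist - radius = 4.8918 - 0.7 = 4.1918 m


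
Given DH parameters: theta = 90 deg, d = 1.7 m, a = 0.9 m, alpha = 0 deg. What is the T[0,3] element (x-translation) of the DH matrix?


T[0,3] = a * cos(theta)
= 0.9 * cos(90 deg)
= 0.9 * 0.0
= 0.0


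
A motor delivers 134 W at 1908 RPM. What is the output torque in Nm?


omega = 1908 * 2*pi/60 = 199.8053 rad/s
tau = P / omega = 134 / 199.8053
= 0.6707 Nm


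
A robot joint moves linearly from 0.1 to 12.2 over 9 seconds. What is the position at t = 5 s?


s = t/T = 5/9 = 0.5556
p(t) = p0 + (pf-p0)*s
= 0.1 + (12.2 - 0.1) * 0.5556
= 6.8222


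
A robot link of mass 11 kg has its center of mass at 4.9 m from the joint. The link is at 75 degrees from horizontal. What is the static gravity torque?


tau = m*g*L*cos(angle)
= 11 * 9.81 * 4.9 * cos(75 deg)
= 11 * 9.81 * 4.9 * 0.2588
= 136.8529 Nm


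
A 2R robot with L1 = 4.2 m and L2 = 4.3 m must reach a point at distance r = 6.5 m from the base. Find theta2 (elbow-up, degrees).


cos(theta2) = (r^2 - L1^2 - L2^2) / (2*L1*L2)
cos(theta2) = (42.25 - 17.64 - 18.49) / 36.12
cos(theta2) = 0.169435
theta2 = 80.245 degrees


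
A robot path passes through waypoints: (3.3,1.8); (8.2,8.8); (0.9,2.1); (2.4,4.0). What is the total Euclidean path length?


Segment lengths:
  seg1 = sqrt((4.9)^2 + (7.0)^2) = 8.5446
  seg2 = sqrt((-7.3)^2 + (-6.7)^2) = 9.9086
  seg3 = sqrt((1.5)^2 + (1.9)^2) = 2.4207
Total = 20.8739


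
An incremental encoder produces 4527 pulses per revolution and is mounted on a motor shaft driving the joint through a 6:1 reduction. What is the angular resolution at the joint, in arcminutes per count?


counts per rev = 4527
effective counts at joint = 4527 * 6 = 27162
resolution = 360*60 / 27162
= 0.7952 arcmin/count


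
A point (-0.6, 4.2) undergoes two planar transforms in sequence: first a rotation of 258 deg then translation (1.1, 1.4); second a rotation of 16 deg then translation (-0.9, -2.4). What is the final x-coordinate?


After transform 1:
x1 = cos(258)*-0.6 - sin(258)*4.2 + 1.1 = 5.333
y1 = sin(258)*-0.6 + cos(258)*4.2 + 1.4 = 1.1137
After transform 2:
x2 = cos(16)*5.333 - sin(16)*1.1137 + -0.9
= 3.9194


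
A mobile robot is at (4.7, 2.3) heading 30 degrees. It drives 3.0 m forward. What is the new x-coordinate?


x_new = x0 + d*cos(theta)
= 4.7 + 3.0*cos(30)
= 4.7 + 2.5981
= 7.2981


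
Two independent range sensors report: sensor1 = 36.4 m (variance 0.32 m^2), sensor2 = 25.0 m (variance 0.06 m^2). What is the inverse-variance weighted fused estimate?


w1 = (1/var1) / (1/var1 + 1/var2)
   = 3.125 / (3.125 + 16.6667) = 0.1579
w2 = 1 - w1 = 0.8421
fused = w1*s1 + w2*s2 = 5.7474 + 21.0526
= 26.8 m


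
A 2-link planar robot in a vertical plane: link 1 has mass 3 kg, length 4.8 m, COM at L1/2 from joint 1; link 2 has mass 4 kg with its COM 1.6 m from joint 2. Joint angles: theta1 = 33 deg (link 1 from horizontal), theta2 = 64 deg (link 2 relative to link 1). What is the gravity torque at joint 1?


Horizontal distance from joint 1 to link-1 COM:
  x_c1 = (L1/2)*cos(t1) = 2.4 * 0.8387 = 2.0128 m
Horizontal distance from joint 1 to link-2 COM:
  x_c2 = L1*cos(t1) + Lc2*cos(t1+t2)
       = 4.8*0.8387 + 1.6*-0.1219 = 3.8306 m
tau1 = m1*g*x_c1 + m2*g*x_c2
     = 3*9.81*2.0128 + 4*9.81*3.8306
     = 59.237 + 150.3138
     = 209.5508 Nm


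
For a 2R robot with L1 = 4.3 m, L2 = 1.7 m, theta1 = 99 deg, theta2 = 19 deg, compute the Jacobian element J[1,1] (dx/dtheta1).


J[1,1] = -L1*sin(t1) - L2*sin(t1+t2)
= -4.3*sin(99) - 1.7*sin(118)
= -5.7481


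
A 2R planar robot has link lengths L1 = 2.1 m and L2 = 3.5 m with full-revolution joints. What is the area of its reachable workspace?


r_max = L1 + L2 = 5.6 m
r_min = |L1 - L2| = 1.4 m
Area = pi*(r_max^2 - r_min^2)
= pi*(31.36 - 1.96)
= pi * 29.4
= 92.3628 m^2


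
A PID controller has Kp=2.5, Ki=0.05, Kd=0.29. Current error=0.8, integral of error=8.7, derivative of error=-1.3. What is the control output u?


u = Kp*e + Ki*int(e) + Kd*de/dt
= 2.5*0.8 + 0.05*8.7 + 0.29*(-1.3)
= 2.0 + 0.435 + -0.377
= 2.058


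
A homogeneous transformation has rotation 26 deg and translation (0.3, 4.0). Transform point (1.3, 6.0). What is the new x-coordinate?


x' = cos(theta)*px - sin(theta)*py + tx
= 0.8988*1.3 - 0.4384*6.0 + 0.3
= -1.1618


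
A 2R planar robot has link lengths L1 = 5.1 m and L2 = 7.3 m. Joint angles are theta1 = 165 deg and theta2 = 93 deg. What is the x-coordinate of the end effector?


Convert angles to radians: theta1 = 2.8798, theta2 = 1.6232
x = L1*cos(theta1) + L2*cos(theta1+theta2)
x = -4.9262 + -1.5178
x = -6.444


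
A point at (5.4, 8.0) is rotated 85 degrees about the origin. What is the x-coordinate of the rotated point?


x' = x*cos(theta) - y*sin(theta)
cos(85 deg) = 0.0872, sin(85 deg) = 0.9962
x' = 5.4 * 0.0872 - 8.0 * 0.9962
= 0.4706 - 7.9696
= -7.4989


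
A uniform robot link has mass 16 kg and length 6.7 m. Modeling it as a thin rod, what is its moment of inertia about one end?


I = (1/3) * m * L^2
= (1/3) * 16 * 6.7^2
= 0.333333 * 16 * 44.89
= 239.4133 kg*m^2


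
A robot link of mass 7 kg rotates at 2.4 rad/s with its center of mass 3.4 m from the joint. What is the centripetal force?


F = m * omega^2 * r
= 7 * 2.4^2 * 3.4
= 7 * 5.76 * 3.4
= 137.088 N


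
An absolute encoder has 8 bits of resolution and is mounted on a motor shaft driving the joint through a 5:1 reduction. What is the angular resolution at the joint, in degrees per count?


counts = 2^8 = 256
effective counts at joint = 256 * 5 = 1280
resolution = 360 / 1280
= 0.2812 deg/count


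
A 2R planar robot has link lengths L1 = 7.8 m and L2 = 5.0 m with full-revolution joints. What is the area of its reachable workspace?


r_max = L1 + L2 = 12.8 m
r_min = |L1 - L2| = 2.8 m
Area = pi*(r_max^2 - r_min^2)
= pi*(163.84 - 7.84)
= pi * 156.0
= 490.0885 m^2


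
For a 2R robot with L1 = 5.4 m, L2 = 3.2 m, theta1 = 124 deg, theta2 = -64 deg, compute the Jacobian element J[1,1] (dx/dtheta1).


J[1,1] = -L1*sin(t1) - L2*sin(t1+t2)
= -5.4*sin(124) - 3.2*sin(60)
= -7.2481


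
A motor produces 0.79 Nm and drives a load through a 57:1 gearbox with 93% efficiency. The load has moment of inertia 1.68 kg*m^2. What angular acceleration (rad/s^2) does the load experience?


tau_out = tau_motor * N * eta
= 0.79 * 57 * 0.93 = 41.8779 Nm
alpha = tau_out / I = 41.8779 / 1.68
= 24.9273 rad/s^2


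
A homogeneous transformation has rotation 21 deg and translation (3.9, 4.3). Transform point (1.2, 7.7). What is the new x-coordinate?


x' = cos(theta)*px - sin(theta)*py + tx
= 0.9336*1.2 - 0.3584*7.7 + 3.9
= 2.2609


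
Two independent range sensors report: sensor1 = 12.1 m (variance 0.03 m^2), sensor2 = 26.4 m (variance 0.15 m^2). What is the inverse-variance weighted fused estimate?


w1 = (1/var1) / (1/var1 + 1/var2)
   = 33.3333 / (33.3333 + 6.6667) = 0.8333
w2 = 1 - w1 = 0.1667
fused = w1*s1 + w2*s2 = 10.0833 + 4.4
= 14.4833 m


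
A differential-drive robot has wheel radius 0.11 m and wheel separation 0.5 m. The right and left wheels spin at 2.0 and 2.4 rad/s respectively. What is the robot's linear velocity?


vR = r*wR = 0.11*2.0 = 0.22 m/s
vL = r*wL = 0.11*2.4 = 0.264 m/s
v = (vR+vL)/2 = 0.242 m/s
omega = (vR-vL)/L = -0.088 rad/s
linear velocity = 0.242 m/s


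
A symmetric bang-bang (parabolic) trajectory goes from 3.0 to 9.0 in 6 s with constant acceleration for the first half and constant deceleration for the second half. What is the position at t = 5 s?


Symmetric rest-to-rest: each phase covers (pf-p0)/2 in time T/2. 0.5*a*(T/2)^2 = (pf-p0)/2 => a = 4*(pf-p0)/T^2
a = 4*(9.0-3.0)/6^2 = 0.6667
t = 5 is in the deceleration phase (t > T/2).
p = pf - 0.5*a*(T-t)^2 = 9.0 - 0.5*0.6667*1^2
= 8.6667


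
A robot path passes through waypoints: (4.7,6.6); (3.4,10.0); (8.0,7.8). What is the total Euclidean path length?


Segment lengths:
  seg1 = sqrt((-1.3)^2 + (3.4)^2) = 3.6401
  seg2 = sqrt((4.6)^2 + (-2.2)^2) = 5.099
Total = 8.7391


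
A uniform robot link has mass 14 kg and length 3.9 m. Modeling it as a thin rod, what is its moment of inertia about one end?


I = (1/3) * m * L^2
= (1/3) * 14 * 3.9^2
= 0.333333 * 14 * 15.21
= 70.98 kg*m^2


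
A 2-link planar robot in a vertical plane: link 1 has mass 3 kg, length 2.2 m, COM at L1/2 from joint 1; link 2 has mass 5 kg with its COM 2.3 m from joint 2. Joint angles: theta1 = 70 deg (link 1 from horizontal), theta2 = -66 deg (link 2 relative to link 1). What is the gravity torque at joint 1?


Horizontal distance from joint 1 to link-1 COM:
  x_c1 = (L1/2)*cos(t1) = 1.1 * 0.342 = 0.3762 m
Horizontal distance from joint 1 to link-2 COM:
  x_c2 = L1*cos(t1) + Lc2*cos(t1+t2)
       = 2.2*0.342 + 2.3*0.9976 = 3.0468 m
tau1 = m1*g*x_c1 + m2*g*x_c2
     = 3*9.81*0.3762 + 5*9.81*3.0468
     = 11.0722 + 149.4476
     = 160.5198 Nm


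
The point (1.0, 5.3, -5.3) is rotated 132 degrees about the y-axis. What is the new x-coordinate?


Rotation about y-axis: x' = x*cos(theta) + z*sin(theta)
= 1.0 * -0.6691 + -5.3 * 0.7431
= -4.6078


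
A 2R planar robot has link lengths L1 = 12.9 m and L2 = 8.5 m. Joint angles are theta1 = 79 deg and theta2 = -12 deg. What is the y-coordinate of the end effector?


Convert angles to radians: theta1 = 1.3788, theta2 = -0.2094
y = L1*sin(theta1) + L2*sin(theta1+theta2)
y = 12.663 + 7.8243
y = 20.4873


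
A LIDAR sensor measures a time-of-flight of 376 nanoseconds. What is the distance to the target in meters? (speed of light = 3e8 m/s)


tof = 376 ns = 3.76e-07 s
dist = c * tof / 2
= 3e8 * 3.76e-07 / 2
= 56.4 m
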